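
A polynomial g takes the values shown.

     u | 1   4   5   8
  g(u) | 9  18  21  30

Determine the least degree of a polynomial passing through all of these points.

1

Divided differences on the nodes 1, 4, 5, 8:
  order 0: 9  18  21  30
  order 1: 3  3  3
  order 2: 0  0
  order 3: 0
The order-1 divided differences are all 3 (nonzero) and every higher order vanishes, so the data lies on a polynomial of degree exactly 1.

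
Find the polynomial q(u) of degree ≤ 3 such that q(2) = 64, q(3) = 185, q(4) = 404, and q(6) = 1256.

Write q(u) = au^3 + bu^2 + cu + d. Substituting each data point gives a linear system:
  8a + 4b + 2c + d = 64
  27a + 9b + 3c + d = 185
  64a + 16b + 4c + d = 404
  216a + 36b + 6c + d = 1256
Solving the system yields a = 5, b = 4, c = 6, d = -4.
So q(u) = 5u³ + 4u² + 6u - 4.
Check: q(2) = 64. ✓

q(u) = 5u^3 + 4u^2 + 6u - 4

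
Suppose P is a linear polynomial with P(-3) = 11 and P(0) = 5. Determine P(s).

P(s) = -2s + 5

Using the Lagrange interpolation formula with nodes -3, 0:
  L_0(s) = s / -3
  L_1(s) = (s + 3) / 3
Then P(s) = 11·L_0(s) + 5·L_1(s).
Expanding and collecting terms gives P(s) = -2s + 5.
Check: P(0) = 5. ✓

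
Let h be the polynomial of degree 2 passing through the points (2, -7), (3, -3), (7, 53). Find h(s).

Using the Lagrange interpolation formula with nodes 2, 3, 7:
  L_0(s) = (s - 3)(s - 7) / 5
  L_1(s) = (s - 2)(s - 7) / -4
  L_2(s) = (s - 2)(s - 3) / 20
Then h(s) = -7·L_0(s) - 3·L_1(s) + 53·L_2(s).
Expanding and collecting terms gives h(s) = 2s^2 - 6s - 3.
Check: h(7) = 53. ✓

h(s) = 2s^2 - 6s - 3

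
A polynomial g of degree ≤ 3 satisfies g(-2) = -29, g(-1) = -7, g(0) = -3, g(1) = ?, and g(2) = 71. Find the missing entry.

The 4 known points determine the degree-3 polynomial uniquely.
Write g(u) = au^3 + bu^2 + cu + d. Substituting each data point gives a linear system:
  -8a + 4b - 2c + d = -29
  -a + b - c + d = -7
  d = -3
  8a + 4b + 2c + d = 71
Solving the system yields a = 5, b = 6, c = 5, d = -3.
So g(u) = 5u^3 + 6u^2 + 5u - 3.
Then g(1) = 13.

13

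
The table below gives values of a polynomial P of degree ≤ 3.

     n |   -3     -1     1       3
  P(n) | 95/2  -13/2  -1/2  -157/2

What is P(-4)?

142

Write P(n) = an^3 + bn^2 + cn + d. Substituting each data point gives a linear system:
  -27a + 9b - 3c + d = 95/2
  -a + b - c + d = -13/2
  a + b + c + d = -1/2
  27a + 9b + 3c + d = -157/2
Solving the system yields a = -3, b = -3/2, c = 6, d = -2.
So P(n) = -3n³ - (3/2)n² + 6n - 2.
Then P(-4) = 142.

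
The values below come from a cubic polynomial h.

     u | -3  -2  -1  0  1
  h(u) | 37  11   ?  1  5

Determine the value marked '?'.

1

The 4 known points determine the degree-3 polynomial uniquely.
Write h(u) = au^3 + bu^2 + cu + d. Substituting each data point gives a linear system:
  -27a + 9b - 3c + d = 37
  -8a + 4b - 2c + d = 11
  d = 1
  a + b + c + d = 5
Solving the system yields a = -1, b = 2, c = 3, d = 1.
So h(u) = -u^3 + 2u^2 + 3u + 1.
Then h(-1) = 1.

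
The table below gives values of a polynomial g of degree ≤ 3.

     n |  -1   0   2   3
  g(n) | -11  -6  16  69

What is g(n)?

Using the Lagrange interpolation formula with nodes -1, 0, 2, 3:
  L_0(n) = n(n - 2)(n - 3) / -12
  L_1(n) = (n + 1)(n - 2)(n - 3) / 6
  L_2(n) = (n + 1)n(n - 3) / -6
  L_3(n) = (n + 1)n(n - 2) / 12
Then g(n) = -11·L_0(n) - 6·L_1(n) + 16·L_2(n) + 69·L_3(n).
Expanding and collecting terms gives g(n) = 3n^3 - n^2 + n - 6.
Check: g(-1) = -11. ✓

g(n) = 3n^3 - n^2 + n - 6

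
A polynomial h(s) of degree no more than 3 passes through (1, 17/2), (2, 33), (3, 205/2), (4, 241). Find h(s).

Using the Lagrange interpolation formula with nodes 1, 2, 3, 4:
  L_0(s) = (s - 2)(s - 3)(s - 4) / -6
  L_1(s) = (s - 1)(s - 3)(s - 4) / 2
  L_2(s) = (s - 1)(s - 2)(s - 4) / -2
  L_3(s) = (s - 1)(s - 2)(s - 3) / 6
Then h(s) = 17/2·L_0(s) + 33·L_1(s) + 205/2·L_2(s) + 241·L_3(s).
Expanding and collecting terms gives h(s) = 4s^3 - (3/2)s^2 + s + 5.
Check: h(3) = 205/2. ✓

h(s) = 4s^3 - (3/2)s^2 + s + 5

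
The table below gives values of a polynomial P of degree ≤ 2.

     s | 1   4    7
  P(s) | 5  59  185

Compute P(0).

Using the Lagrange interpolation formula with nodes 1, 4, 7:
  L_0(s) = (s - 4)(s - 7) / 18
  L_1(s) = (s - 1)(s - 7) / -9
  L_2(s) = (s - 1)(s - 4) / 18
Then P(s) = 5·L_0(s) + 59·L_1(s) + 185·L_2(s).
Expanding and collecting terms gives P(s) = 4s^2 - 2s + 3.
Evaluating at s = 0: P(0) = 3.

3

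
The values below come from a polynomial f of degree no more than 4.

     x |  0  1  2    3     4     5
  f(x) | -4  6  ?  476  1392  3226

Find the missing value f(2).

The 5 known points determine the degree-4 polynomial uniquely.
Write f(x) = ax^4 + bx^3 + cx^2 + dx + e. Substituting each data point gives a linear system:
  e = -4
  a + b + c + d + e = 6
  81a + 27b + 9c + 3d + e = 476
  256a + 64b + 16c + 4d + e = 1392
  625a + 125b + 25c + 5d + e = 3226
Solving the system yields a = 4, b = 6, c = -1, d = 1, e = -4.
So f(x) = 4x^4 + 6x^3 - x^2 + x - 4.
Then f(2) = 106.

106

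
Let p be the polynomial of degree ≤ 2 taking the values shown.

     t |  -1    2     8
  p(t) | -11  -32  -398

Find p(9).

-501

Using the Lagrange interpolation formula with nodes -1, 2, 8:
  L_0(t) = (t - 2)(t - 8) / 27
  L_1(t) = (t + 1)(t - 8) / -18
  L_2(t) = (t + 1)(t - 2) / 54
Then p(t) = -11·L_0(t) - 32·L_1(t) - 398·L_2(t).
Expanding and collecting terms gives p(t) = -6t^2 - t - 6.
Evaluating at t = 9: p(9) = -501.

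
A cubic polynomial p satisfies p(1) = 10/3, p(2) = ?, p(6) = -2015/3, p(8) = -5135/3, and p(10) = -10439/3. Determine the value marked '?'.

The 4 known points determine the degree-3 polynomial uniquely.
Write p(s) = as^3 + bs^2 + cs + d. Substituting each data point gives a linear system:
  a + b + c + d = 10/3
  216a + 36b + 6c + d = -2015/3
  512a + 64b + 8c + d = -5135/3
  1000a + 100b + 10c + d = -10439/3
Solving the system yields a = -4, b = 5, c = 2, d = 1/3.
So p(s) = -4s^3 + 5s^2 + 2s + 1/3.
Then p(2) = -23/3.

-23/3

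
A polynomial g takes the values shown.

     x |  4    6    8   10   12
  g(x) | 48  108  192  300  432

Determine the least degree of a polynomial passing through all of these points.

Forward differences of the values at x = 4, 6, 8, 10, 12:
  g  : 48  108  192  300  432
  Δ  : 60  84  108  132
  Δ^2: 24  24  24
  Δ^3: 0  0
  Δ^4: 0
The second differences are constant (24) and nonzero, while all higher differences vanish, so the minimal degree is 2.

2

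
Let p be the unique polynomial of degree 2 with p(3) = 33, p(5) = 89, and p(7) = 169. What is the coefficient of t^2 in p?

3

Write p(t) = at^2 + bt + c. Substituting each data point gives a linear system:
  9a + 3b + c = 33
  25a + 5b + c = 89
  49a + 7b + c = 169
Solving the system yields a = 3, b = 4, c = -6.
So p(t) = 3t^2 + 4t - 6.
The leading coefficient is 3.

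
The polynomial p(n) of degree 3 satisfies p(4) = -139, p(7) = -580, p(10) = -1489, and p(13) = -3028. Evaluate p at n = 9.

-1124

Forward differences of the values at n = 4, 7, 10, 13:
  p  : -139  -580  -1489  -3028
  Δ  : -441  -909  -1539
  Δ^2: -468  -630
  Δ^3: -162
The third differences are constant, confirming degree 3.
Interpolating (Newton forward form) and evaluating at n = 9 gives p(9) = -1124.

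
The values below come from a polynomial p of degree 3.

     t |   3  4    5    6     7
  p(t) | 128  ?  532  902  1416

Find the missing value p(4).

282

On equispaced nodes a degree-3 polynomial has vanishing fourth forward difference, so
  p(3) - 4·p(4) + 6·p(5) - 4·p(6) + p(7) = 0.
Substituting the known values and solving for p(4):
  -4·p(4) = -1128
  p(4) = 282.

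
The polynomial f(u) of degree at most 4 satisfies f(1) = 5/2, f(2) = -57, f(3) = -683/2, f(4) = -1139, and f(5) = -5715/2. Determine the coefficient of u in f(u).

0

Write f(u) = au^4 + bu^3 + cu^2 + du + e. Substituting each data point gives a linear system:
  a + b + c + d + e = 5/2
  16a + 8b + 4c + 2d + e = -57
  81a + 27b + 9c + 3d + e = -683/2
  256a + 64b + 16c + 4d + e = -1139
  625a + 125b + 25c + 5d + e = -5715/2
Solving the system yields a = -5, b = 2, c = 1/2, d = 0, e = 5.
So f(u) = -5u^4 + 2u^3 + (1/2)u^2 + 5.
The coefficient of u is 0.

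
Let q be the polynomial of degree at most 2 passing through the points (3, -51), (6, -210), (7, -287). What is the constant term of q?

Write q(x) = ax^2 + bx + c. Substituting each data point gives a linear system:
  9a + 3b + c = -51
  36a + 6b + c = -210
  49a + 7b + c = -287
Solving the system yields a = -6, b = 1, c = 0.
So q(x) = -6x² + x.
The constant term is 0.

0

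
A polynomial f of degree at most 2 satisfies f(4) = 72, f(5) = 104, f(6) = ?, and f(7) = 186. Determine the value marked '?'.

142

On equispaced nodes a degree-2 polynomial has vanishing third forward difference, so
  - f(4) + 3·f(5) - 3·f(6) + f(7) = 0.
Substituting the known values and solving for f(6):
  -3·f(6) = -426
  f(6) = 142.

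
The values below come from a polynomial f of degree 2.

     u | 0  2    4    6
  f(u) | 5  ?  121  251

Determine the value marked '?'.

On equispaced nodes a degree-2 polynomial has vanishing third forward difference, so
  - f(0) + 3·f(2) - 3·f(4) + f(6) = 0.
Substituting the known values and solving for f(2):
  3·f(2) = 117
  f(2) = 39.

39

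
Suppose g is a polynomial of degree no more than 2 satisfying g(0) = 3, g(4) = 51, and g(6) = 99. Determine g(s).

Using the Lagrange interpolation formula with nodes 0, 4, 6:
  L_0(s) = (s - 4)(s - 6) / 24
  L_1(s) = s(s - 6) / -8
  L_2(s) = s(s - 4) / 12
Then g(s) = 3·L_0(s) + 51·L_1(s) + 99·L_2(s).
Expanding and collecting terms gives g(s) = 2s^2 + 4s + 3.
Check: g(6) = 99. ✓

g(s) = 2s^2 + 4s + 3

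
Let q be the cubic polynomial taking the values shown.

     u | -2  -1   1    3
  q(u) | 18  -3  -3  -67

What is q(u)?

Using the Lagrange interpolation formula with nodes -2, -1, 1, 3:
  L_0(u) = (u + 1)(u - 1)(u - 3) / -15
  L_1(u) = (u + 2)(u - 1)(u - 3) / 8
  L_2(u) = (u + 2)(u + 1)(u - 3) / -12
  L_3(u) = (u + 2)(u + 1)(u - 1) / 40
Then q(u) = 18·L_0(u) - 3·L_1(u) - 3·L_2(u) - 67·L_3(u).
Expanding and collecting terms gives q(u) = -3u^3 + u^2 + 3u - 4.
Check: q(-2) = 18. ✓

q(u) = -3u^3 + u^2 + 3u - 4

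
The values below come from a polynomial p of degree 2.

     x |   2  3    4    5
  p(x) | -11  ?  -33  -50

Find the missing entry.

On equispaced nodes a degree-2 polynomial has vanishing third forward difference, so
  - p(2) + 3·p(3) - 3·p(4) + p(5) = 0.
Substituting the known values and solving for p(3):
  3·p(3) = -60
  p(3) = -20.

-20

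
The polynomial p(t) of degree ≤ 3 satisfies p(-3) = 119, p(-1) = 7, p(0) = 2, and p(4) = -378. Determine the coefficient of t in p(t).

-3

Write p(t) = at^3 + bt^2 + ct + d. Substituting each data point gives a linear system:
  -27a + 9b - 3c + d = 119
  -a + b - c + d = 7
  d = 2
  64a + 16b + 4c + d = -378
Solving the system yields a = -5, b = -3, c = -3, d = 2.
So p(t) = -5t^3 - 3t^2 - 3t + 2.
The coefficient of t is -3.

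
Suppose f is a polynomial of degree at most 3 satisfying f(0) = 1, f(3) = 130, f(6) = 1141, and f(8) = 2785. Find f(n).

f(n) = 6n^3 - 5n^2 + 4n + 1

Write f(n) = an^3 + bn^2 + cn + d. Substituting each data point gives a linear system:
  d = 1
  27a + 9b + 3c + d = 130
  216a + 36b + 6c + d = 1141
  512a + 64b + 8c + d = 2785
Solving the system yields a = 6, b = -5, c = 4, d = 1.
So f(n) = 6n^3 - 5n^2 + 4n + 1.
Check: f(0) = 1. ✓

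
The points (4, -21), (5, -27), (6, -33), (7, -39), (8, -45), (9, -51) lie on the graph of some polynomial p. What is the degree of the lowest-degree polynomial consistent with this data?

Forward differences of the values at u = 4, 5, 6, 7, 8, 9:
  p  : -21  -27  -33  -39  -45  -51
  Δ  : -6  -6  -6  -6  -6
  Δ^2: 0  0  0  0
  Δ^3: 0  0  0
  Δ^4: 0  0
  Δ^5: 0
The first differences are constant (-6) and nonzero, while all higher differences vanish, so the minimal degree is 1.

1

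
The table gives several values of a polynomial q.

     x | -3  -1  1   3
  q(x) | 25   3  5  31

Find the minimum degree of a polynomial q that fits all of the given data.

2

Forward differences of the values at x = -3, -1, 1, 3:
  q  : 25  3  5  31
  Δ  : -22  2  26
  Δ^2: 24  24
  Δ^3: 0
The second differences are constant (24) and nonzero, while all higher differences vanish, so the minimal degree is 2.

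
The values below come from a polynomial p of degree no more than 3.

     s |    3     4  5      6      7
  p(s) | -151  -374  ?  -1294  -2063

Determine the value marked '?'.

On equispaced nodes a degree-3 polynomial has vanishing fourth forward difference, so
  p(3) - 4·p(4) + 6·p(5) - 4·p(6) + p(7) = 0.
Substituting the known values and solving for p(5):
  6·p(5) = -4458
  p(5) = -743.

-743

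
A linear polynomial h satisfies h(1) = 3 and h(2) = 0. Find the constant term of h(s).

Write h(s) = as + b. Substituting each data point gives a linear system:
  a + b = 3
  2a + b = 0
Solving the system yields a = -3, b = 6.
So h(s) = -3s + 6.
The constant term is 6.

6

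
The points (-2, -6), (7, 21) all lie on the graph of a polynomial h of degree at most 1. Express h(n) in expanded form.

Write h(n) = an + b. Substituting each data point gives a linear system:
  -2a + b = -6
  7a + b = 21
Solving the system yields a = 3, b = 0.
So h(n) = 3n.
Check: h(-2) = -6. ✓

h(n) = 3n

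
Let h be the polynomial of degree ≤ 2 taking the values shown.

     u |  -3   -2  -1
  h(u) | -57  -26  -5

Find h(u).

h(u) = -5u^2 + 6u + 6

Using the Lagrange interpolation formula with nodes -3, -2, -1:
  L_0(u) = (u + 2)(u + 1) / 2
  L_1(u) = (u + 3)(u + 1) / -1
  L_2(u) = (u + 3)(u + 2) / 2
Then h(u) = -57·L_0(u) - 26·L_1(u) - 5·L_2(u).
Expanding and collecting terms gives h(u) = -5u^2 + 6u + 6.
Check: h(-3) = -57. ✓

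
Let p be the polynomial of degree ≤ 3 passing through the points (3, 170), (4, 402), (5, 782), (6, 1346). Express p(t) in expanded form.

p(t) = 6t^3 + 2t^2 - 4t + 2

Write p(t) = at^3 + bt^2 + ct + d. Substituting each data point gives a linear system:
  27a + 9b + 3c + d = 170
  64a + 16b + 4c + d = 402
  125a + 25b + 5c + d = 782
  216a + 36b + 6c + d = 1346
Solving the system yields a = 6, b = 2, c = -4, d = 2.
So p(t) = 6t³ + 2t² - 4t + 2.
Check: p(4) = 402. ✓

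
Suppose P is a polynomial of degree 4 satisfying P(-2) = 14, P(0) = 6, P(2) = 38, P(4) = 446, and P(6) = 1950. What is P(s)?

Using the Lagrange interpolation formula with nodes -2, 0, 2, 4, 6:
  L_0(s) = s(s - 2)(s - 4)(s - 6) / 384
  L_1(s) = (s + 2)(s - 2)(s - 4)(s - 6) / -96
  L_2(s) = (s + 2)s(s - 4)(s - 6) / 64
  L_3(s) = (s + 2)s(s - 2)(s - 6) / -96
  L_4(s) = (s + 2)s(s - 2)(s - 4) / 384
Then P(s) = 14·L_0(s) + 6·L_1(s) + 38·L_2(s) + 446·L_3(s) + 1950·L_4(s).
Expanding and collecting terms gives P(s) = s^4 + 3s^3 + s^2 - 6s + 6.
Check: P(0) = 6. ✓

P(s) = s^4 + 3s^3 + s^2 - 6s + 6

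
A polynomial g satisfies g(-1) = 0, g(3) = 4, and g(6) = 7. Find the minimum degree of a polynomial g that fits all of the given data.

Divided differences on the nodes -1, 3, 6:
  order 0: 0  4  7
  order 1: 1  1
  order 2: 0
The order-1 divided differences are all 1 (nonzero) and every higher order vanishes, so the data lies on a polynomial of degree exactly 1.

1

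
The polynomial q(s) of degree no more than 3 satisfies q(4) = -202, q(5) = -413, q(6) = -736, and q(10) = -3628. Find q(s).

Write q(s) = as^3 + bs^2 + cs + d. Substituting each data point gives a linear system:
  64a + 16b + 4c + d = -202
  125a + 25b + 5c + d = -413
  216a + 36b + 6c + d = -736
  1000a + 100b + 10c + d = -3628
Solving the system yields a = -4, b = 4, c = -3, d = 2.
So q(s) = -4s³ + 4s² - 3s + 2.
Check: q(6) = -736. ✓

q(s) = -4s^3 + 4s^2 - 3s + 2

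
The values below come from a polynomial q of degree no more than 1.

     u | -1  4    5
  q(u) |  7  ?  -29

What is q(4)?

-23

The 2 known points determine the degree-1 polynomial uniquely.
Write q(u) = au + b. Substituting each data point gives a linear system:
  -a + b = 7
  5a + b = -29
Solving the system yields a = -6, b = 1.
So q(u) = -6u + 1.
Then q(4) = -23.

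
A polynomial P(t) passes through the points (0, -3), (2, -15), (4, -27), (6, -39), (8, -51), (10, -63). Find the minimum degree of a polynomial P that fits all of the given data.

Forward differences of the values at t = 0, 2, 4, 6, 8, 10:
  P  : -3  -15  -27  -39  -51  -63
  Δ  : -12  -12  -12  -12  -12
  Δ^2: 0  0  0  0
  Δ^3: 0  0  0
  Δ^4: 0  0
  Δ^5: 0
The first differences are constant (-12) and nonzero, while all higher differences vanish, so the minimal degree is 1.

1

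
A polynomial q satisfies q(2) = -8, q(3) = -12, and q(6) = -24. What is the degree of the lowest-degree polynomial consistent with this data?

Divided differences on the nodes 2, 3, 6:
  order 0: -8  -12  -24
  order 1: -4  -4
  order 2: 0
The order-1 divided differences are all -4 (nonzero) and every higher order vanishes, so the data lies on a polynomial of degree exactly 1.

1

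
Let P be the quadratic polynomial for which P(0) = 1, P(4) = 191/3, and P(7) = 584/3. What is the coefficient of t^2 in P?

Write P(t) = at^2 + bt + c. Substituting each data point gives a linear system:
  c = 1
  16a + 4b + c = 191/3
  49a + 7b + c = 584/3
Solving the system yields a = 4, b = -1/3, c = 1.
So P(t) = 4t^2 - (1/3)t + 1.
The leading coefficient is 4.

4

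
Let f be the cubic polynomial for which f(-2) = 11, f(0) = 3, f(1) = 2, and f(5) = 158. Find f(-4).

-13

Using the Lagrange interpolation formula with nodes -2, 0, 1, 5:
  L_0(s) = s(s - 1)(s - 5) / -42
  L_1(s) = (s + 2)(s - 1)(s - 5) / 10
  L_2(s) = (s + 2)s(s - 5) / -12
  L_3(s) = (s + 2)s(s - 1) / 140
Then f(s) = 11·L_0(s) + 3·L_1(s) + 2·L_2(s) + 158·L_3(s).
Expanding and collecting terms gives f(s) = s³ + 2s² - 4s + 3.
Evaluating at s = -4: f(-4) = -13.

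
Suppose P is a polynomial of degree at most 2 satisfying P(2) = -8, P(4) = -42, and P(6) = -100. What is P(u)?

P(u) = -3u^2 + u + 2

Using the Lagrange interpolation formula with nodes 2, 4, 6:
  L_0(u) = (u - 4)(u - 6) / 8
  L_1(u) = (u - 2)(u - 6) / -4
  L_2(u) = (u - 2)(u - 4) / 8
Then P(u) = -8·L_0(u) - 42·L_1(u) - 100·L_2(u).
Expanding and collecting terms gives P(u) = -3u² + u + 2.
Check: P(4) = -42. ✓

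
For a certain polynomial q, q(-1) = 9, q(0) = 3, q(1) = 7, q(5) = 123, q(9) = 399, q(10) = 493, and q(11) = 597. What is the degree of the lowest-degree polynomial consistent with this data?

2

Divided differences on the nodes -1, 0, 1, 5, 9, 10, 11:
  order 0: 9  3  7  123  399  493  597
  order 1: -6  4  29  69  94  104
  order 2: 5  5  5  5  5
  order 3: 0  0  0  0
  order 4: 0  0  0
  order 5: 0  0
  order 6: 0
The order-2 divided differences are all 5 (nonzero) and every higher order vanishes, so the data lies on a polynomial of degree exactly 2.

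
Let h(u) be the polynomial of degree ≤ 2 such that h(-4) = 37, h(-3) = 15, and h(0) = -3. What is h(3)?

Write h(u) = au^2 + bu + c. Substituting each data point gives a linear system:
  16a - 4b + c = 37
  9a - 3b + c = 15
  c = -3
Solving the system yields a = 4, b = 6, c = -3.
So h(u) = 4u^2 + 6u - 3.
Then h(3) = 51.

51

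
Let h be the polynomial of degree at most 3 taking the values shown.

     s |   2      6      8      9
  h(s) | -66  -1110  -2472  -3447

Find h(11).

Using the Lagrange interpolation formula with nodes 2, 6, 8, 9:
  L_0(s) = (s - 6)(s - 8)(s - 9) / -168
  L_1(s) = (s - 2)(s - 8)(s - 9) / 24
  L_2(s) = (s - 2)(s - 6)(s - 9) / -12
  L_3(s) = (s - 2)(s - 6)(s - 8) / 21
Then h(s) = -66·L_0(s) - 1110·L_1(s) - 2472·L_2(s) - 3447·L_3(s).
Expanding and collecting terms gives h(s) = -4s^3 - 6s^2 - 5s.
Evaluating at s = 11: h(11) = -6105.

-6105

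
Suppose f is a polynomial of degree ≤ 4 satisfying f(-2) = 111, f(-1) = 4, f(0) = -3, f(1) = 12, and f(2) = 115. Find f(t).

f(t) = 6t^4 - t^3 + 5t^2 + 5t - 3

Write f(t) = at^4 + bt^3 + ct^2 + dt + e. Substituting each data point gives a linear system:
  16a - 8b + 4c - 2d + e = 111
  a - b + c - d + e = 4
  e = -3
  a + b + c + d + e = 12
  16a + 8b + 4c + 2d + e = 115
Solving the system yields a = 6, b = -1, c = 5, d = 5, e = -3.
So f(t) = 6t⁴ - t³ + 5t² + 5t - 3.
Check: f(-1) = 4. ✓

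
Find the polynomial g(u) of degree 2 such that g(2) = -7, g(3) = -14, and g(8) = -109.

g(u) = -2u^2 + 3u - 5

Using the Lagrange interpolation formula with nodes 2, 3, 8:
  L_0(u) = (u - 3)(u - 8) / 6
  L_1(u) = (u - 2)(u - 8) / -5
  L_2(u) = (u - 2)(u - 3) / 30
Then g(u) = -7·L_0(u) - 14·L_1(u) - 109·L_2(u).
Expanding and collecting terms gives g(u) = -2u^2 + 3u - 5.
Check: g(3) = -14. ✓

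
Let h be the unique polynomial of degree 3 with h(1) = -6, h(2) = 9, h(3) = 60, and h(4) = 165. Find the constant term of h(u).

Write h(u) = au^3 + bu^2 + cu + d. Substituting each data point gives a linear system:
  a + b + c + d = -6
  8a + 4b + 2c + d = 9
  27a + 9b + 3c + d = 60
  64a + 16b + 4c + d = 165
Solving the system yields a = 3, b = 0, c = -6, d = -3.
So h(u) = 3u^3 - 6u - 3.
The constant term is -3.

-3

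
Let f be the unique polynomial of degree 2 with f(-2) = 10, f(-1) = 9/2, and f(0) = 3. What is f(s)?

f(s) = 2s^2 + (1/2)s + 3

Using the Lagrange interpolation formula with nodes -2, -1, 0:
  L_0(s) = (s + 1)s / 2
  L_1(s) = (s + 2)s / -1
  L_2(s) = (s + 2)(s + 1) / 2
Then f(s) = 10·L_0(s) + 9/2·L_1(s) + 3·L_2(s).
Expanding and collecting terms gives f(s) = 2s^2 + (1/2)s + 3.
Check: f(-2) = 10. ✓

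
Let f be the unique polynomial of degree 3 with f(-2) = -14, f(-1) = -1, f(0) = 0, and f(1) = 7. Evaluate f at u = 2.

Using the Lagrange interpolation formula with nodes -2, -1, 0, 1:
  L_0(u) = (u + 1)u(u - 1) / -6
  L_1(u) = (u + 2)u(u - 1) / 2
  L_2(u) = (u + 2)(u + 1)(u - 1) / -2
  L_3(u) = (u + 2)(u + 1)u / 6
Then f(u) = -14·L_0(u) - 1·L_1(u) + 0·L_2(u) + 7·L_3(u).
Expanding and collecting terms gives f(u) = 3u^3 + 3u^2 + u.
Evaluating at u = 2: f(2) = 38.

38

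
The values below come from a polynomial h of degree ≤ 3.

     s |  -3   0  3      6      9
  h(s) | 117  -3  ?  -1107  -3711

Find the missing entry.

-141

On equispaced nodes a degree-3 polynomial has vanishing fourth forward difference, so
  h(-3) - 4·h(0) + 6·h(3) - 4·h(6) + h(9) = 0.
Substituting the known values and solving for h(3):
  6·h(3) = -846
  h(3) = -141.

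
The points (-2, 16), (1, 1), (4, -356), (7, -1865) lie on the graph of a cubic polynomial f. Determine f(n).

f(n) = -5n^3 - 4n^2 + 6n + 4

Using the Lagrange interpolation formula with nodes -2, 1, 4, 7:
  L_0(n) = (n - 1)(n - 4)(n - 7) / -162
  L_1(n) = (n + 2)(n - 4)(n - 7) / 54
  L_2(n) = (n + 2)(n - 1)(n - 7) / -54
  L_3(n) = (n + 2)(n - 1)(n - 4) / 162
Then f(n) = 16·L_0(n) + 1·L_1(n) - 356·L_2(n) - 1865·L_3(n).
Expanding and collecting terms gives f(n) = -5n^3 - 4n^2 + 6n + 4.
Check: f(-2) = 16. ✓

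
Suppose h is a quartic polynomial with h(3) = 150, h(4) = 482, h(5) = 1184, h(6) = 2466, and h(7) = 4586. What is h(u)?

Write h(u) = au^4 + bu^3 + cu^2 + du + e. Substituting each data point gives a linear system:
  81a + 27b + 9c + 3d + e = 150
  256a + 64b + 16c + 4d + e = 482
  625a + 125b + 25c + 5d + e = 1184
  1296a + 216b + 36c + 6d + e = 2466
  2401a + 343b + 49c + 7d + e = 4586
Solving the system yields a = 2, b = -1, c = 3, d = -2, e = -6.
So h(u) = 2u^4 - u^3 + 3u^2 - 2u - 6.
Check: h(5) = 1184. ✓

h(u) = 2u^4 - u^3 + 3u^2 - 2u - 6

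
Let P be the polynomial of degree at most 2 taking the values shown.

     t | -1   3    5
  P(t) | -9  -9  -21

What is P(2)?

-6

Write P(t) = at^2 + bt + c. Substituting each data point gives a linear system:
  a - b + c = -9
  9a + 3b + c = -9
  25a + 5b + c = -21
Solving the system yields a = -1, b = 2, c = -6.
So P(t) = -t^2 + 2t - 6.
Then P(2) = -6.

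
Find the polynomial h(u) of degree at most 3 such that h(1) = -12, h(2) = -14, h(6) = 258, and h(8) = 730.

h(u) = 2u^3 - 4u^2 - 4u - 6

Write h(u) = au^3 + bu^2 + cu + d. Substituting each data point gives a linear system:
  a + b + c + d = -12
  8a + 4b + 2c + d = -14
  216a + 36b + 6c + d = 258
  512a + 64b + 8c + d = 730
Solving the system yields a = 2, b = -4, c = -4, d = -6.
So h(u) = 2u^3 - 4u^2 - 4u - 6.
Check: h(8) = 730. ✓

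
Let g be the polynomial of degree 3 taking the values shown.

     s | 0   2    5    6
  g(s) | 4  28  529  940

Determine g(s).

g(s) = 5s^3 - 4s^2 + 4

Using the Lagrange interpolation formula with nodes 0, 2, 5, 6:
  L_0(s) = (s - 2)(s - 5)(s - 6) / -60
  L_1(s) = s(s - 5)(s - 6) / 24
  L_2(s) = s(s - 2)(s - 6) / -15
  L_3(s) = s(s - 2)(s - 5) / 24
Then g(s) = 4·L_0(s) + 28·L_1(s) + 529·L_2(s) + 940·L_3(s).
Expanding and collecting terms gives g(s) = 5s³ - 4s² + 4.
Check: g(2) = 28. ✓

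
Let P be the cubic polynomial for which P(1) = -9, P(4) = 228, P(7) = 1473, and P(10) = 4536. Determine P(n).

P(n) = 5n^3 - 4n^2 - 6n - 4

Write P(n) = an^3 + bn^2 + cn + d. Substituting each data point gives a linear system:
  a + b + c + d = -9
  64a + 16b + 4c + d = 228
  343a + 49b + 7c + d = 1473
  1000a + 100b + 10c + d = 4536
Solving the system yields a = 5, b = -4, c = -6, d = -4.
So P(n) = 5n³ - 4n² - 6n - 4.
Check: P(4) = 228. ✓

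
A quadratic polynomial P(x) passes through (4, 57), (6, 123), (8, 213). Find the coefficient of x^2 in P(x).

3

Write P(x) = ax^2 + bx + c. Substituting each data point gives a linear system:
  16a + 4b + c = 57
  36a + 6b + c = 123
  64a + 8b + c = 213
Solving the system yields a = 3, b = 3, c = -3.
So P(x) = 3x² + 3x - 3.
The leading coefficient is 3.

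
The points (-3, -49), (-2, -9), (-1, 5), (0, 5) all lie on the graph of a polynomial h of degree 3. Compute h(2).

Using the Lagrange interpolation formula with nodes -3, -2, -1, 0:
  L_0(x) = (x + 2)(x + 1)x / -6
  L_1(x) = (x + 3)(x + 1)x / 2
  L_2(x) = (x + 3)(x + 2)x / -2
  L_3(x) = (x + 3)(x + 2)(x + 1) / 6
Then h(x) = -49·L_0(x) - 9·L_1(x) + 5·L_2(x) + 5·L_3(x).
Expanding and collecting terms gives h(x) = 2x^3 - x^2 - 3x + 5.
Evaluating at x = 2: h(2) = 11.

11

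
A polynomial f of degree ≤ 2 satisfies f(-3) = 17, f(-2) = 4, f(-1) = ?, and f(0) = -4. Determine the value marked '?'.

On equispaced nodes a degree-2 polynomial has vanishing third forward difference, so
  - f(-3) + 3·f(-2) - 3·f(-1) + f(0) = 0.
Substituting the known values and solving for f(-1):
  -3·f(-1) = 9
  f(-1) = -3.

-3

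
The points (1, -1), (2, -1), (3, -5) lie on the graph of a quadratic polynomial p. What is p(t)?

p(t) = -2t^2 + 6t - 5

Using the Lagrange interpolation formula with nodes 1, 2, 3:
  L_0(t) = (t - 2)(t - 3) / 2
  L_1(t) = (t - 1)(t - 3) / -1
  L_2(t) = (t - 1)(t - 2) / 2
Then p(t) = -1·L_0(t) - 1·L_1(t) - 5·L_2(t).
Expanding and collecting terms gives p(t) = -2t^2 + 6t - 5.
Check: p(3) = -5. ✓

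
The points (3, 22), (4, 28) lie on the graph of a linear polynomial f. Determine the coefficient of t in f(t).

6

Write f(t) = at + b. Substituting each data point gives a linear system:
  3a + b = 22
  4a + b = 28
Solving the system yields a = 6, b = 4.
So f(t) = 6t + 4.
The leading coefficient is 6.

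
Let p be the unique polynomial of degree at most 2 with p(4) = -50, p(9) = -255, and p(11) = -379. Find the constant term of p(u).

Write p(u) = au^2 + bu + c. Substituting each data point gives a linear system:
  16a + 4b + c = -50
  81a + 9b + c = -255
  121a + 11b + c = -379
Solving the system yields a = -3, b = -2, c = 6.
So p(u) = -3u^2 - 2u + 6.
The constant term is 6.

6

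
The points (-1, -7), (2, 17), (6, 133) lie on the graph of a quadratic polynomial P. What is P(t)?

P(t) = 3t^2 + 5t - 5

Write P(t) = at^2 + bt + c. Substituting each data point gives a linear system:
  a - b + c = -7
  4a + 2b + c = 17
  36a + 6b + c = 133
Solving the system yields a = 3, b = 5, c = -5.
So P(t) = 3t^2 + 5t - 5.
Check: P(-1) = -7. ✓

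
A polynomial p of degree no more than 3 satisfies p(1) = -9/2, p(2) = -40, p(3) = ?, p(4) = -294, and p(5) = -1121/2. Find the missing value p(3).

-257/2

On equispaced nodes a degree-3 polynomial has vanishing fourth forward difference, so
  p(1) - 4·p(2) + 6·p(3) - 4·p(4) + p(5) = 0.
Substituting the known values and solving for p(3):
  6·p(3) = -771
  p(3) = -257/2.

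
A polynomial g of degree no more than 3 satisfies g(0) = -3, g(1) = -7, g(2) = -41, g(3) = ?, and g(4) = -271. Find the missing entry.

-123

On equispaced nodes a degree-3 polynomial has vanishing fourth forward difference, so
  g(0) - 4·g(1) + 6·g(2) - 4·g(3) + g(4) = 0.
Substituting the known values and solving for g(3):
  -4·g(3) = 492
  g(3) = -123.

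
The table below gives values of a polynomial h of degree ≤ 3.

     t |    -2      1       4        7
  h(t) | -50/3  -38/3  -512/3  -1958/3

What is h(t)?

h(t) = -t^3 - 6t^2 - (5/3)t - 4

Write h(t) = at^3 + bt^2 + ct + d. Substituting each data point gives a linear system:
  -8a + 4b - 2c + d = -50/3
  a + b + c + d = -38/3
  64a + 16b + 4c + d = -512/3
  343a + 49b + 7c + d = -1958/3
Solving the system yields a = -1, b = -6, c = -5/3, d = -4.
So h(t) = -t^3 - 6t^2 - (5/3)t - 4.
Check: h(-2) = -50/3. ✓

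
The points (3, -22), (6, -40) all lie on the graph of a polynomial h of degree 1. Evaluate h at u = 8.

Using the Lagrange interpolation formula with nodes 3, 6:
  L_0(u) = (u - 6) / -3
  L_1(u) = (u - 3) / 3
Then h(u) = -22·L_0(u) - 40·L_1(u).
Expanding and collecting terms gives h(u) = -6u - 4.
Evaluating at u = 8: h(8) = -52.

-52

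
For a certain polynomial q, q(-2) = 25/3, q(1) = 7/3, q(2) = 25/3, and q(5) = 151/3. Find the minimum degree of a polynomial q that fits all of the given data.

Divided differences on the nodes -2, 1, 2, 5:
  order 0: 25/3  7/3  25/3  151/3
  order 1: -2  6  14
  order 2: 2  2
  order 3: 0
The order-2 divided differences are all 2 (nonzero) and every higher order vanishes, so the data lies on a polynomial of degree exactly 2.

2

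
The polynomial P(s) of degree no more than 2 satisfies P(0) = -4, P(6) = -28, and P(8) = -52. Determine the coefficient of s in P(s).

2

Write P(s) = as^2 + bs + c. Substituting each data point gives a linear system:
  c = -4
  36a + 6b + c = -28
  64a + 8b + c = -52
Solving the system yields a = -1, b = 2, c = -4.
So P(s) = -s^2 + 2s - 4.
The coefficient of s is 2.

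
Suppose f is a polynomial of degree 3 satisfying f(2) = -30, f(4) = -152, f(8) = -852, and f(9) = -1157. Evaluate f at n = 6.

-410

Using the Lagrange interpolation formula with nodes 2, 4, 8, 9:
  L_0(n) = (n - 4)(n - 8)(n - 9) / -84
  L_1(n) = (n - 2)(n - 8)(n - 9) / 40
  L_2(n) = (n - 2)(n - 4)(n - 9) / -24
  L_3(n) = (n - 2)(n - 4)(n - 8) / 35
Then f(n) = -30·L_0(n) - 152·L_1(n) - 852·L_2(n) - 1157·L_3(n).
Expanding and collecting terms gives f(n) = -n^3 - 5n^2 - 3n + 4.
Evaluating at n = 6: f(6) = -410.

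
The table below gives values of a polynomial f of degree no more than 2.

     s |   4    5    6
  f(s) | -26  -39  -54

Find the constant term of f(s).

Write f(s) = as^2 + bs + c. Substituting each data point gives a linear system:
  16a + 4b + c = -26
  25a + 5b + c = -39
  36a + 6b + c = -54
Solving the system yields a = -1, b = -4, c = 6.
So f(s) = -s² - 4s + 6.
The constant term is 6.

6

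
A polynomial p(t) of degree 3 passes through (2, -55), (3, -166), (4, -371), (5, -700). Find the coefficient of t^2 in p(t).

Write p(t) = at^3 + bt^2 + ct + d. Substituting each data point gives a linear system:
  8a + 4b + 2c + d = -55
  27a + 9b + 3c + d = -166
  64a + 16b + 4c + d = -371
  125a + 25b + 5c + d = -700
Solving the system yields a = -5, b = -2, c = -6, d = 5.
So p(t) = -5t³ - 2t² - 6t + 5.
The coefficient of t^2 is -2.

-2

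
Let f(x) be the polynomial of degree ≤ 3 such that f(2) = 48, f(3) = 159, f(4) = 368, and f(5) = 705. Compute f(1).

Using the Lagrange interpolation formula with nodes 2, 3, 4, 5:
  L_0(x) = (x - 3)(x - 4)(x - 5) / -6
  L_1(x) = (x - 2)(x - 4)(x - 5) / 2
  L_2(x) = (x - 2)(x - 3)(x - 5) / -2
  L_3(x) = (x - 2)(x - 3)(x - 4) / 6
Then f(x) = 48·L_0(x) + 159·L_1(x) + 368·L_2(x) + 705·L_3(x).
Expanding and collecting terms gives f(x) = 5x³ + 4x² - 4x.
Evaluating at x = 1: f(1) = 5.

5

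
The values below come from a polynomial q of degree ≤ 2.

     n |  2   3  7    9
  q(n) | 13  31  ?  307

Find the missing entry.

183

The 3 known points determine the degree-2 polynomial uniquely.
Write q(n) = an^2 + bn + c. Substituting each data point gives a linear system:
  4a + 2b + c = 13
  9a + 3b + c = 31
  81a + 9b + c = 307
Solving the system yields a = 4, b = -2, c = 1.
So q(n) = 4n² - 2n + 1.
Then q(7) = 183.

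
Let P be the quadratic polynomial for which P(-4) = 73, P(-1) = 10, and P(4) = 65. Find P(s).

P(s) = 4s^2 - s + 5

Using the Lagrange interpolation formula with nodes -4, -1, 4:
  L_0(s) = (s + 1)(s - 4) / 24
  L_1(s) = (s + 4)(s - 4) / -15
  L_2(s) = (s + 4)(s + 1) / 40
Then P(s) = 73·L_0(s) + 10·L_1(s) + 65·L_2(s).
Expanding and collecting terms gives P(s) = 4s^2 - s + 5.
Check: P(-1) = 10. ✓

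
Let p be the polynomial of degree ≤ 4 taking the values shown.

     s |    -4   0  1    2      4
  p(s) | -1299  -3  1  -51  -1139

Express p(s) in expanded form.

Write p(s) = as^4 + bs^3 + cs^2 + ds + e. Substituting each data point gives a linear system:
  256a - 64b + 16c - 4d + e = -1299
  e = -3
  a + b + c + d + e = 1
  16a + 8b + 4c + 2d + e = -51
  256a + 64b + 16c + 4d + e = -1139
Solving the system yields a = -5, b = 1, c = 4, d = 4, e = -3.
So p(s) = -5s^4 + s^3 + 4s^2 + 4s - 3.
Check: p(2) = -51. ✓

p(s) = -5s^4 + s^3 + 4s^2 + 4s - 3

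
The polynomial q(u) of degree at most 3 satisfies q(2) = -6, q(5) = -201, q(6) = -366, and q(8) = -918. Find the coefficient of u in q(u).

6

Write q(u) = au^3 + bu^2 + cu + d. Substituting each data point gives a linear system:
  8a + 4b + 2c + d = -6
  125a + 25b + 5c + d = -201
  216a + 36b + 6c + d = -366
  512a + 64b + 8c + d = -918
Solving the system yields a = -2, b = 1, c = 6, d = -6.
So q(u) = -2u³ + u² + 6u - 6.
The coefficient of u is 6.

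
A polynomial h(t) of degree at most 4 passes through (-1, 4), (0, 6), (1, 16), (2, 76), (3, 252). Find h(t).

h(t) = t^4 + 5t^3 + 3t^2 + t + 6

Write h(t) = at^4 + bt^3 + ct^2 + dt + e. Substituting each data point gives a linear system:
  a - b + c - d + e = 4
  e = 6
  a + b + c + d + e = 16
  16a + 8b + 4c + 2d + e = 76
  81a + 27b + 9c + 3d + e = 252
Solving the system yields a = 1, b = 5, c = 3, d = 1, e = 6.
So h(t) = t^4 + 5t^3 + 3t^2 + t + 6.
Check: h(0) = 6. ✓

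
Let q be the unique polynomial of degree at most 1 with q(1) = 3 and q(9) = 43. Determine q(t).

Write q(t) = at + b. Substituting each data point gives a linear system:
  a + b = 3
  9a + b = 43
Solving the system yields a = 5, b = -2.
So q(t) = 5t - 2.
Check: q(9) = 43. ✓

q(t) = 5t - 2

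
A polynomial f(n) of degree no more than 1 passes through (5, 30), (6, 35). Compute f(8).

45

Using the Lagrange interpolation formula with nodes 5, 6:
  L_0(n) = (n - 6) / -1
  L_1(n) = (n - 5) / 1
Then f(n) = 30·L_0(n) + 35·L_1(n).
Expanding and collecting terms gives f(n) = 5n + 5.
Evaluating at n = 8: f(8) = 45.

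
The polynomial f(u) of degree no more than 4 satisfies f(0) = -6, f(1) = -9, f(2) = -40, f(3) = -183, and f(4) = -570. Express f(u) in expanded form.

f(u) = -2u^4 - 2u^3 + 6u^2 - 5u - 6

Write f(u) = au^4 + bu^3 + cu^2 + du + e. Substituting each data point gives a linear system:
  e = -6
  a + b + c + d + e = -9
  16a + 8b + 4c + 2d + e = -40
  81a + 27b + 9c + 3d + e = -183
  256a + 64b + 16c + 4d + e = -570
Solving the system yields a = -2, b = -2, c = 6, d = -5, e = -6.
So f(u) = -2u^4 - 2u^3 + 6u^2 - 5u - 6.
Check: f(4) = -570. ✓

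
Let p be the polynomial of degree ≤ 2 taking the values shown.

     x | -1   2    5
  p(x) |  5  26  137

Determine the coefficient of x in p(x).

Write p(x) = ax^2 + bx + c. Substituting each data point gives a linear system:
  a - b + c = 5
  4a + 2b + c = 26
  25a + 5b + c = 137
Solving the system yields a = 5, b = 2, c = 2.
So p(x) = 5x^2 + 2x + 2.
The coefficient of x is 2.

2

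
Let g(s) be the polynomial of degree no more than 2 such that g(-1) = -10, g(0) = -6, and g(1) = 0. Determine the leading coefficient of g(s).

Write g(s) = as^2 + bs + c. Substituting each data point gives a linear system:
  a - b + c = -10
  c = -6
  a + b + c = 0
Solving the system yields a = 1, b = 5, c = -6.
So g(s) = s^2 + 5s - 6.
The leading coefficient is 1.

1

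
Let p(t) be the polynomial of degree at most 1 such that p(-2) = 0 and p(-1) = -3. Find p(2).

Write p(t) = at + b. Substituting each data point gives a linear system:
  -2a + b = 0
  -a + b = -3
Solving the system yields a = -3, b = -6.
So p(t) = -3t - 6.
Then p(2) = -12.

-12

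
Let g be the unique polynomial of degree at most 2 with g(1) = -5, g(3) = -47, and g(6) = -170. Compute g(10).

-446

Using the Lagrange interpolation formula with nodes 1, 3, 6:
  L_0(u) = (u - 3)(u - 6) / 10
  L_1(u) = (u - 1)(u - 6) / -6
  L_2(u) = (u - 1)(u - 3) / 15
Then g(u) = -5·L_0(u) - 47·L_1(u) - 170·L_2(u).
Expanding and collecting terms gives g(u) = -4u² - 5u + 4.
Evaluating at u = 10: g(10) = -446.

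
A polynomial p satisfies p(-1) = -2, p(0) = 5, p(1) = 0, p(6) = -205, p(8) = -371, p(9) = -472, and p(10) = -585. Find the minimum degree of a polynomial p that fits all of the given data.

2

Divided differences on the nodes -1, 0, 1, 6, 8, 9, 10:
  order 0: -2  5  0  -205  -371  -472  -585
  order 1: 7  -5  -41  -83  -101  -113
  order 2: -6  -6  -6  -6  -6
  order 3: 0  0  0  0
  order 4: 0  0  0
  order 5: 0  0
  order 6: 0
The order-2 divided differences are all -6 (nonzero) and every higher order vanishes, so the data lies on a polynomial of degree exactly 2.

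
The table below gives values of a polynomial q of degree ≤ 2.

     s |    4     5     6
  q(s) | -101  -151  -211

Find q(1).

Write q(s) = as^2 + bs + c. Substituting each data point gives a linear system:
  16a + 4b + c = -101
  25a + 5b + c = -151
  36a + 6b + c = -211
Solving the system yields a = -5, b = -5, c = -1.
So q(s) = -5s^2 - 5s - 1.
Then q(1) = -11.

-11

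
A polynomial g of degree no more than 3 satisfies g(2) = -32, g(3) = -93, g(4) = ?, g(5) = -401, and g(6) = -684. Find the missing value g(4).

The 4 known points determine the degree-3 polynomial uniquely.
Write g(x) = ax^3 + bx^2 + cx + d. Substituting each data point gives a linear system:
  8a + 4b + 2c + d = -32
  27a + 9b + 3c + d = -93
  125a + 25b + 5c + d = -401
  216a + 36b + 6c + d = -684
Solving the system yields a = -3, b = -1, c = 1, d = -6.
So g(x) = -3x^3 - x^2 + x - 6.
Then g(4) = -210.

-210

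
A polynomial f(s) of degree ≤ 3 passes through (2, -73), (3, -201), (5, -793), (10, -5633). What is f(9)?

Using the Lagrange interpolation formula with nodes 2, 3, 5, 10:
  L_0(s) = (s - 3)(s - 5)(s - 10) / -24
  L_1(s) = (s - 2)(s - 5)(s - 10) / 14
  L_2(s) = (s - 2)(s - 3)(s - 10) / -30
  L_3(s) = (s - 2)(s - 3)(s - 5) / 280
Then f(s) = -73·L_0(s) - 201·L_1(s) - 793·L_2(s) - 5633·L_3(s).
Expanding and collecting terms gives f(s) = -5s³ - 6s² - 3s - 3.
Evaluating at s = 9: f(9) = -4161.

-4161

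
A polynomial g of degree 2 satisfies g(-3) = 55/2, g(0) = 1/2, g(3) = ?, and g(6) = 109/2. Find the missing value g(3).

19/2

The 3 known points determine the degree-2 polynomial uniquely.
Write g(u) = au^2 + bu + c. Substituting each data point gives a linear system:
  9a - 3b + c = 55/2
  c = 1/2
  36a + 6b + c = 109/2
Solving the system yields a = 2, b = -3, c = 1/2.
So g(u) = 2u^2 - 3u + 1/2.
Then g(3) = 19/2.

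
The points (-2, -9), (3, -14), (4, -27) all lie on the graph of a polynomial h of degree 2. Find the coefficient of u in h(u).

1

Write h(u) = au^2 + bu + c. Substituting each data point gives a linear system:
  4a - 2b + c = -9
  9a + 3b + c = -14
  16a + 4b + c = -27
Solving the system yields a = -2, b = 1, c = 1.
So h(u) = -2u^2 + u + 1.
The coefficient of u is 1.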